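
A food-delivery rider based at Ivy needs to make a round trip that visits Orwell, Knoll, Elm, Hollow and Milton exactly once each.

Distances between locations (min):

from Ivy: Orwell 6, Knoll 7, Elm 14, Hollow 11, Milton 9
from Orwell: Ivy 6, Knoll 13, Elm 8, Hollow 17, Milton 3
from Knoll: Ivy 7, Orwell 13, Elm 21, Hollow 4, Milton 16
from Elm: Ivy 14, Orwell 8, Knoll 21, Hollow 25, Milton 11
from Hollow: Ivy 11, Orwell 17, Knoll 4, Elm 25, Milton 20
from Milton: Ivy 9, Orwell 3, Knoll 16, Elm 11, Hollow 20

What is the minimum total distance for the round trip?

With 5 stops there are 5!/2 = 60 distinct round trips (a route and its reverse cost the same).
Ivy → Orwell → Knoll → Elm → Hollow → Milton → Ivy: 6+13+21+25+20+9 = 94
Ivy → Orwell → Knoll → Elm → Milton → Hollow → Ivy: 6+13+21+11+20+11 = 82
Ivy → Orwell → Knoll → Hollow → Elm → Milton → Ivy: 6+13+4+25+11+9 = 68
Ivy → Orwell → Knoll → Hollow → Milton → Elm → Ivy: 6+13+4+20+11+14 = 68
Ivy → Orwell → Knoll → Milton → Elm → Hollow → Ivy: 6+13+16+11+25+11 = 82
Ivy → Orwell → Knoll → Milton → Hollow → Elm → Ivy: 6+13+16+20+25+14 = 94
Ivy → Orwell → Elm → Knoll → Hollow → Milton → Ivy: 6+8+21+4+20+9 = 68
Ivy → Orwell → Elm → Knoll → Milton → Hollow → Ivy: 6+8+21+16+20+11 = 82
Ivy → Orwell → Elm → Hollow → Knoll → Milton → Ivy: 6+8+25+4+16+9 = 68
Ivy → Orwell → Elm → Hollow → Milton → Knoll → Ivy: 6+8+25+20+16+7 = 82
Ivy → Orwell → Elm → Milton → Knoll → Hollow → Ivy: 6+8+11+16+4+11 = 56
Ivy → Orwell → Elm → Milton → Hollow → Knoll → Ivy: 6+8+11+20+4+7 = 56
Ivy → Orwell → Hollow → Knoll → Elm → Milton → Ivy: 6+17+4+21+11+9 = 68
Ivy → Orwell → Hollow → Knoll → Milton → Elm → Ivy: 6+17+4+16+11+14 = 68
… (46 more)
The minimum is 56.
One optimal route: Ivy → Orwell → Elm → Milton → Knoll → Hollow → Ivy (or its reverse).

56 min — the shortest possible round trip.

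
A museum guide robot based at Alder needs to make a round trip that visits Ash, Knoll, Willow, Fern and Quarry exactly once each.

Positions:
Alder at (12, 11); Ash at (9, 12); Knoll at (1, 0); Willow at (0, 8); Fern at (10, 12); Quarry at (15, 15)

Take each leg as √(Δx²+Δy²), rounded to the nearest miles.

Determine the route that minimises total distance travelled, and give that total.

46 miles — the shortest possible round trip.

Alder-Ash-Knoll-Willow-Fern-Quarry-Alder: 3+14+8+11+6+5 = 47
Alder-Ash-Knoll-Willow-Quarry-Fern-Alder: 3+14+8+17+6+2 = 50
Alder-Ash-Knoll-Fern-Willow-Quarry-Alder: 3+14+15+11+17+5 = 65
Alder-Ash-Knoll-Fern-Quarry-Willow-Alder: 3+14+15+6+17+12 = 67
Alder-Ash-Knoll-Quarry-Willow-Fern-Alder: 3+14+21+17+11+2 = 68
Alder-Ash-Knoll-Quarry-Fern-Willow-Alder: 3+14+21+6+11+12 = 67
Alder-Ash-Willow-Knoll-Fern-Quarry-Alder: 3+10+8+15+6+5 = 47
Alder-Ash-Willow-Knoll-Quarry-Fern-Alder: 3+10+8+21+6+2 = 50
Alder-Ash-Willow-Fern-Knoll-Quarry-Alder: 3+10+11+15+21+5 = 65
Alder-Ash-Willow-Fern-Quarry-Knoll-Alder: 3+10+11+6+21+16 = 67
Alder-Ash-Willow-Quarry-Knoll-Fern-Alder: 3+10+17+21+15+2 = 68
Alder-Ash-Willow-Quarry-Fern-Knoll-Alder: 3+10+17+6+15+16 = 67
Alder-Ash-Fern-Knoll-Willow-Quarry-Alder: 3+1+15+8+17+5 = 49
Alder-Ash-Fern-Knoll-Quarry-Willow-Alder: 3+1+15+21+17+12 = 69
… (46 more)
Alder-Knoll-Willow-Ash-Fern-Quarry-Alder: 16+8+10+1+6+5 = 46  ← best
The minimum is 46.
One optimal route: Alder → Knoll → Willow → Ash → Fern → Quarry → Alder (or its reverse).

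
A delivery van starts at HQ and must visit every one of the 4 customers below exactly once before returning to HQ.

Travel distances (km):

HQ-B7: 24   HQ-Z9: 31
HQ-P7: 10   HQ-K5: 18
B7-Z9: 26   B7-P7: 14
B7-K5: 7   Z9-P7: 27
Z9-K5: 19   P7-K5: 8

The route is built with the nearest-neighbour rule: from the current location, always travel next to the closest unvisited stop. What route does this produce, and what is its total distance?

HQ → [P7:10 / K5:18 / B7:24 / Z9:31] → P7 (10)
P7 → [K5:8 / B7:14 / Z9:27] → K5 (8)
K5 → [B7:7 / Z9:19] → B7 (7)
B7 → [Z9:26] → Z9 (26)
Return Z9→HQ: 31.
Total = 10 + 8 + 7 + 26 + 31 = 82.

Total distance 82 km via the nearest-neighbour route HQ → P7 → K5 → B7 → Z9 → HQ.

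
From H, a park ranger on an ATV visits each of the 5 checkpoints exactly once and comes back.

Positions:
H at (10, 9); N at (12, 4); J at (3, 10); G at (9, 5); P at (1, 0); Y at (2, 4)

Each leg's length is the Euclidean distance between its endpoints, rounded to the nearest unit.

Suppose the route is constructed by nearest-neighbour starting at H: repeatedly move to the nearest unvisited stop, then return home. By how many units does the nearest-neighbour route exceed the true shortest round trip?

H: G=4, N=5, J=7, Y=9, P=13 ⇒ G
G: N=3, Y=7, J=8, P=9 ⇒ N
N: Y=10, J=11, P=12 ⇒ Y
Y: P=4, J=6 ⇒ P
P: J=10 ⇒ J
NN route H → G → N → Y → P → J → H costs 38.
Optimal: H → N → G → P → Y → J → H costs 34 (by enumerating all 60 distinct tours).
Excess = 38 − 34 = 4.

Excess over optimum: 4.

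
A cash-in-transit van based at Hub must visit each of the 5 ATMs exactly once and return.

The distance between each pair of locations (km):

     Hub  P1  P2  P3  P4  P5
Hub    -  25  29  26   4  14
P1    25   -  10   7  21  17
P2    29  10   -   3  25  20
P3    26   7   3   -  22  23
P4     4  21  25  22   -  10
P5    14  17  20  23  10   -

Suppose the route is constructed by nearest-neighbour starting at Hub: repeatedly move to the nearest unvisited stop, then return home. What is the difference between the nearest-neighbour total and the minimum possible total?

From Hub: P4=4, P5=14, P1=25, P3=26, P2=29 → choose P4 (4).
From P4: P5=10, P1=21, P3=22, P2=25 → choose P5 (10).
From P5: P1=17, P2=20, P3=23 → choose P1 (17).
From P1: P3=7, P2=10 → choose P3 (7).
From P3: P2=3 → choose P2 (3).
NN route Hub → P4 → P5 → P1 → P3 → P2 → Hub costs 70.
Optimal: Hub → P1 → P3 → P2 → P5 → P4 → Hub costs 69 (by enumerating all 60 distinct tours).
Excess = 70 − 69 = 1.

Excess over optimum: 1 km.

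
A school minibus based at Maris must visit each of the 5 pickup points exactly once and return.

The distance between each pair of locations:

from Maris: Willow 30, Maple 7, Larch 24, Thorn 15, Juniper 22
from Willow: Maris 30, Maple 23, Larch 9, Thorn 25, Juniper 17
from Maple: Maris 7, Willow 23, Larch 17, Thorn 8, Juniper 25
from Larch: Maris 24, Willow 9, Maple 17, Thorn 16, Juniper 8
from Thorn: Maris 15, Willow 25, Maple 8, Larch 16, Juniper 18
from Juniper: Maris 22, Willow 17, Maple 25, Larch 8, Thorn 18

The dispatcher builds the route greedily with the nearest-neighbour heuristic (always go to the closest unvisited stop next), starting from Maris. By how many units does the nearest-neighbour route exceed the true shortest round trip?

From Maris: Maple=7, Thorn=15, Juniper=22, Larch=24, Willow=30 → choose Maple (7).
From Maple: Thorn=8, Larch=17, Willow=23, Juniper=25 → choose Thorn (8).
From Thorn: Larch=16, Juniper=18, Willow=25 → choose Larch (16).
From Larch: Juniper=8, Willow=9 → choose Juniper (8).
From Juniper: Willow=17 → choose Willow (17).
NN route Maris → Maple → Thorn → Larch → Juniper → Willow → Maris costs 86.
Optimal: Maris → Maple → Thorn → Willow → Larch → Juniper → Maris costs 79 (by enumerating all 60 distinct tours).
Excess = 86 − 79 = 7.

Excess over optimum: 7.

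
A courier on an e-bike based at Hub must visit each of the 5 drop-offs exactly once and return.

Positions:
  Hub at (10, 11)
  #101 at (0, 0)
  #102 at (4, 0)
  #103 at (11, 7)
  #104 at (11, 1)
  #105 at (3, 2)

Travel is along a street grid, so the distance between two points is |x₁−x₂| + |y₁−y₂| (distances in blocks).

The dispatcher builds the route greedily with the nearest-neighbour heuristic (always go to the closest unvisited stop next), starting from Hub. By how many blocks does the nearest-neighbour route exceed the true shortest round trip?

Hub: #103=5, #104=11, #105=16, #102=17, #101=21 ⇒ #103
#103: #104=6, #105=13, #102=14, #101=18 ⇒ #104
#104: #102=8, #105=9, #101=12 ⇒ #102
#102: #105=3, #101=4 ⇒ #105
#105: #101=5 ⇒ #101
NN route Hub → #103 → #104 → #102 → #105 → #101 → Hub costs 48.
Optimal: Hub → #103 → #104 → #102 → #101 → #105 → Hub costs 44 (by enumerating all 60 distinct tours).
Excess = 48 − 44 = 4.

Excess over optimum: 4 blocks.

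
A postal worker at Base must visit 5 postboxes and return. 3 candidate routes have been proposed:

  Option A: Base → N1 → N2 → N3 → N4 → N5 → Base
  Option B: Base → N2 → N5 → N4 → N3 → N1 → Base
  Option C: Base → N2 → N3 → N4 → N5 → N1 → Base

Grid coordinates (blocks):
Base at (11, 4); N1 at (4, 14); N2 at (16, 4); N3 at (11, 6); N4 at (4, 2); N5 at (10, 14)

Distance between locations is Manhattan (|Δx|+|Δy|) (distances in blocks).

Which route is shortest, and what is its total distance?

64 blocks — Option C is the shortest.

Option A: 17 + 22 + 7 + 11 + 18 + 11 = 86
Option B: 5 + 16 + 18 + 11 + 15 + 17 = 82
Option C: 5 + 7 + 11 + 18 + 6 + 17 = 64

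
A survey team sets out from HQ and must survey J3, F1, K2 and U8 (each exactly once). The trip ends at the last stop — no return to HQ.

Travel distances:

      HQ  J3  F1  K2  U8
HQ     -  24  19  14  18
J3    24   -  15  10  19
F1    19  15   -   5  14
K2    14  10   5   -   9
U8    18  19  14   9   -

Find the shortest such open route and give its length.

47 — the minimum one-way total.

There are 4! = 24 possible orderings.
HQ → J3 → F1 → K2 → U8: 24+15+5+9 = 53
HQ → J3 → F1 → U8 → K2: 24+15+14+9 = 62
HQ → J3 → K2 → F1 → U8: 24+10+5+14 = 53
HQ → J3 → K2 → U8 → F1: 24+10+9+14 = 57
HQ → J3 → U8 → F1 → K2: 24+19+14+5 = 62
HQ → J3 → U8 → K2 → F1: 24+19+9+5 = 57
HQ → F1 → J3 → K2 → U8: 19+15+10+9 = 53
HQ → F1 → J3 → U8 → K2: 19+15+19+9 = 62
HQ → F1 → K2 → J3 → U8: 19+5+10+19 = 53
HQ → F1 → K2 → U8 → J3: 19+5+9+19 = 52
HQ → F1 → U8 → J3 → K2: 19+14+19+10 = 62
HQ → F1 → U8 → K2 → J3: 19+14+9+10 = 52
HQ → K2 → J3 → F1 → U8: 14+10+15+14 = 53
HQ → K2 → J3 → U8 → F1: 14+10+19+14 = 57
… (10 more)
HQ → U8 → F1 → K2 → J3: 18+14+5+10 = 47  ← best
The minimum is 47.
One shortest path: HQ → U8 → F1 → K2 → J3.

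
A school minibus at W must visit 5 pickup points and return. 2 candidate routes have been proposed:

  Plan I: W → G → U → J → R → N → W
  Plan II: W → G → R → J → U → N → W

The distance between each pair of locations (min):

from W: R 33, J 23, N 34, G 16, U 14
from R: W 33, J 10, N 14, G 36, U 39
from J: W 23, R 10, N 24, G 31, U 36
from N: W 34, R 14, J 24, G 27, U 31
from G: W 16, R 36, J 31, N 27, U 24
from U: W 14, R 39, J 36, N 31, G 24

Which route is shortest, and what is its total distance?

Plan I: 16 + 24 + 36 + 10 + 14 + 34 = 134
Plan II: 16 + 36 + 10 + 36 + 31 + 34 = 163

Shortest is Plan I, total 134 min.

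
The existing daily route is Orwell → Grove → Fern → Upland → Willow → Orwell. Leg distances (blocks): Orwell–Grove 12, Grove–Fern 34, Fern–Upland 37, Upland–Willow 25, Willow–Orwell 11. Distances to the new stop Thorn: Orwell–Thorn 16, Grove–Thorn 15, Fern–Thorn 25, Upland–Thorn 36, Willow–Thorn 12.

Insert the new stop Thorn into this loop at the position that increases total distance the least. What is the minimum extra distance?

Insertion cost between consecutive stops i–j is d(i,Thorn) + d(Thorn,j) − d(i,j):
  between Orwell and Grove: 16 + 15 − 12 = 19
  between Grove and Fern: 15 + 25 − 34 = 6
  between Fern and Upland: 25 + 36 − 37 = 24
  between Upland and Willow: 36 + 12 − 25 = 23
  between Willow and Orwell: 12 + 16 − 11 = 17
Cheapest insertion is between Grove and Fern, adding 6.
New total = 119 + 6 = 125.

Adding 6 blocks by placing Thorn on the Grove–Fern leg.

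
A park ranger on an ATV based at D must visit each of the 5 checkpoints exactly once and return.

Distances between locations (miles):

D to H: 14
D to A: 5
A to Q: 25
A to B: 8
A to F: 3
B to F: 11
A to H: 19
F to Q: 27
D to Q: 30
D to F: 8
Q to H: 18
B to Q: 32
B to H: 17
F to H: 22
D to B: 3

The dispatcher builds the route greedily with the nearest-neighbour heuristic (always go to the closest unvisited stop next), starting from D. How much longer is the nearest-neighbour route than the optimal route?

11 miles longer than the optimal tour.

From D: B=3, A=5, F=8, H=14, Q=30 → choose B (3).
From B: A=8, F=11, H=17, Q=32 → choose A (8).
From A: F=3, H=19, Q=25 → choose F (3).
From F: H=22, Q=27 → choose H (22).
From H: Q=18 → choose Q (18).
NN route D → B → A → F → H → Q → D costs 84.
Optimal: D → A → F → Q → H → B → D costs 73 (by enumerating all 60 distinct tours).
Excess = 84 − 73 = 11.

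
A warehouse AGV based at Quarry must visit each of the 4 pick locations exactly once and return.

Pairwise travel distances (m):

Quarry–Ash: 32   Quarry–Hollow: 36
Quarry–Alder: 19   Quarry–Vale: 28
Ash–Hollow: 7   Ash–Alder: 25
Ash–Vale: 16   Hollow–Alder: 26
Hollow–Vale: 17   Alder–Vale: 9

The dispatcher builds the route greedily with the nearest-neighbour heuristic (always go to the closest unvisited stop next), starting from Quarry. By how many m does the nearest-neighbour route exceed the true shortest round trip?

From Quarry: Alder=19, Vale=28, Ash=32, Hollow=36 → choose Alder (19).
From Alder: Vale=9, Ash=25, Hollow=26 → choose Vale (9).
From Vale: Ash=16, Hollow=17 → choose Ash (16).
From Ash: Hollow=7 → choose Hollow (7).
NN route Quarry → Alder → Vale → Ash → Hollow → Quarry costs 87.
Optimal: Quarry → Ash → Hollow → Vale → Alder → Quarry costs 84 (by enumerating all 12 distinct tours).
Excess = 87 − 84 = 3.

The nearest-neighbour route is 3 m longer than optimal.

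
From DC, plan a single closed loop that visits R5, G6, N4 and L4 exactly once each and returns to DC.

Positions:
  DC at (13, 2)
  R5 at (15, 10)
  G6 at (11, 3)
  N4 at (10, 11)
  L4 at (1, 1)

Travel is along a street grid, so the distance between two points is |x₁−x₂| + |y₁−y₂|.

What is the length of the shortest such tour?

DC-R5-G6-N4-L4-DC: 10+11+9+19+13 = 62
DC-R5-G6-L4-N4-DC: 10+11+12+19+12 = 64
DC-R5-N4-G6-L4-DC: 10+6+9+12+13 = 50
DC-R5-N4-L4-G6-DC: 10+6+19+12+3 = 50
DC-R5-L4-G6-N4-DC: 10+23+12+9+12 = 66
DC-R5-L4-N4-G6-DC: 10+23+19+9+3 = 64
DC-G6-R5-N4-L4-DC: 3+11+6+19+13 = 52
DC-G6-R5-L4-N4-DC: 3+11+23+19+12 = 68
DC-G6-N4-R5-L4-DC: 3+9+6+23+13 = 54
DC-G6-L4-R5-N4-DC: 3+12+23+6+12 = 56
DC-N4-R5-G6-L4-DC: 12+6+11+12+13 = 54
DC-N4-G6-R5-L4-DC: 12+9+11+23+13 = 68
The minimum is 50.
One optimal route: DC → R5 → N4 → G6 → L4 → DC (or its reverse).

Shortest round trip = 50.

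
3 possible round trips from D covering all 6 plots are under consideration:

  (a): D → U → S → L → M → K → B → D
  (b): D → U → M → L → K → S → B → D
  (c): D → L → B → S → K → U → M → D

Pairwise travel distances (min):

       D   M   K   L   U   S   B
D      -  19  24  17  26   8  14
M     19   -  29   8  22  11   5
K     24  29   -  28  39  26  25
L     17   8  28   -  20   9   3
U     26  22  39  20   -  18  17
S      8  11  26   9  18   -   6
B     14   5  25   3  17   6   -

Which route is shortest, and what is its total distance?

(a): 26 + 18 + 9 + 8 + 29 + 25 + 14 = 129
(b): 26 + 22 + 8 + 28 + 26 + 6 + 14 = 130
(c): 17 + 3 + 6 + 26 + 39 + 22 + 19 = 132

Shortest is (a), total 129 min.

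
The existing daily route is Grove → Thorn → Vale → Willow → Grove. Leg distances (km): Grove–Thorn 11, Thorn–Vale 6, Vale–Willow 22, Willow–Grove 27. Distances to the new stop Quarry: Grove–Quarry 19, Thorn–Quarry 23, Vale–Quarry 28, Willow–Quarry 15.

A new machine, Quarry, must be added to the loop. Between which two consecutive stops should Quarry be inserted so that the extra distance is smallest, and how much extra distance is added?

Insertion cost between consecutive stops i–j is d(i,Quarry) + d(Quarry,j) − d(i,j):
  between Grove and Thorn: 19 + 23 − 11 = 31
  between Thorn and Vale: 23 + 28 − 6 = 45
  between Vale and Willow: 28 + 15 − 22 = 21
  between Willow and Grove: 15 + 19 − 27 = 7
Cheapest insertion is between Willow and Grove, adding 7.
New total = 66 + 7 = 73.

Minimum extra distance: 7 km, inserting Quarry between Willow and Grove.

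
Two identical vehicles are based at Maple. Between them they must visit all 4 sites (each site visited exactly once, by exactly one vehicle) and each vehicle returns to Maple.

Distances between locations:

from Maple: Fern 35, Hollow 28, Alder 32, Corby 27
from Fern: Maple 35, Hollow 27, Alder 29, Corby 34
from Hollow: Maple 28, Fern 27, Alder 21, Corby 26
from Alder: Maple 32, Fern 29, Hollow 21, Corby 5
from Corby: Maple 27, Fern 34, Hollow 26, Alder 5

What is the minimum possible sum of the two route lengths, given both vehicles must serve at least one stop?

Check every non-empty split of the stops between the two vehicles; for each half take its own optimal tour:
  {Fern} + {Hollow, Alder, Corby}: 70 + 81 = 151
  {Hollow} + {Fern, Alder, Corby}: 56 + 96 = 152
  {Fern, Hollow} + {Alder, Corby}: 90 + 64 = 154
  {Alder} + {Fern, Hollow, Corby}: 64 + 115 = 179
  {Fern, Alder} + {Hollow, Corby}: 96 + 81 = 177
  {Hollow, Alder} + {Fern, Corby}: 81 + 96 = 177
  … (7 splits in total)
Best: vehicle 1 Maple → Fern → Maple = 70; vehicle 2 Maple → Hollow → Alder → Corby → Maple = 81; combined 151.

Minimum combined distance: 151.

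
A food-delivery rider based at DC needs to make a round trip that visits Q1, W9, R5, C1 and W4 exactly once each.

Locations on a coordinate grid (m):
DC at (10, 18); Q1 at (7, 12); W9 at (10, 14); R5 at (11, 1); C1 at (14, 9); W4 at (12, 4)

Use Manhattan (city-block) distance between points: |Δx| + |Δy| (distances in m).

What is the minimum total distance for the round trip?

48 m — the shortest possible round trip.

There are 60 distinct closed tours to check (reversals are equivalent).
DC→Q1→W9→R5→C1→W4→DC: 9+5+14+11+7+16 = 62
DC→Q1→W9→R5→W4→C1→DC: 9+5+14+4+7+13 = 52
DC→Q1→W9→C1→R5→W4→DC: 9+5+9+11+4+16 = 54
DC→Q1→W9→C1→W4→R5→DC: 9+5+9+7+4+18 = 52
DC→Q1→W9→W4→R5→C1→DC: 9+5+12+4+11+13 = 54
DC→Q1→W9→W4→C1→R5→DC: 9+5+12+7+11+18 = 62
DC→Q1→R5→W9→C1→W4→DC: 9+15+14+9+7+16 = 70
DC→Q1→R5→W9→W4→C1→DC: 9+15+14+12+7+13 = 70
DC→Q1→R5→C1→W9→W4→DC: 9+15+11+9+12+16 = 72
DC→Q1→R5→C1→W4→W9→DC: 9+15+11+7+12+4 = 58
DC→Q1→R5→W4→W9→C1→DC: 9+15+4+12+9+13 = 62
DC→Q1→R5→W4→C1→W9→DC: 9+15+4+7+9+4 = 48
DC→Q1→C1→W9→R5→W4→DC: 9+10+9+14+4+16 = 62
DC→Q1→C1→W9→W4→R5→DC: 9+10+9+12+4+18 = 62
… (46 more)
The minimum is 48.
One optimal route: DC → Q1 → R5 → W4 → C1 → W9 → DC (or its reverse).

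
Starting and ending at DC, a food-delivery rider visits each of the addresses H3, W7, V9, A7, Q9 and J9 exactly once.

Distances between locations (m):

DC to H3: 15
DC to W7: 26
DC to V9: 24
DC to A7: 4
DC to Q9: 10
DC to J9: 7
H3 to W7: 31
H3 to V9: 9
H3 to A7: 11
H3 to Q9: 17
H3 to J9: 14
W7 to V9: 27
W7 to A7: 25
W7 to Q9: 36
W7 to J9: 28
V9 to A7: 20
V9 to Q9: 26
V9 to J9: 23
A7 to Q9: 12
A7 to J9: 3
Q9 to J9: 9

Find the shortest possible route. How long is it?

Minimum total distance: 95 m.

DC - H3 - W7 - V9 - A7 - Q9 - J9 - DC: 15+31+27+20+12+9+7 = 121
DC - H3 - W7 - V9 - A7 - J9 - Q9 - DC: 15+31+27+20+3+9+10 = 115
DC - H3 - W7 - V9 - Q9 - A7 - J9 - DC: 15+31+27+26+12+3+7 = 121
DC - H3 - W7 - V9 - Q9 - J9 - A7 - DC: 15+31+27+26+9+3+4 = 115
DC - H3 - W7 - V9 - J9 - A7 - Q9 - DC: 15+31+27+23+3+12+10 = 121
DC - H3 - W7 - V9 - J9 - Q9 - A7 - DC: 15+31+27+23+9+12+4 = 121
DC - H3 - W7 - A7 - V9 - Q9 - J9 - DC: 15+31+25+20+26+9+7 = 133
DC - H3 - W7 - A7 - V9 - J9 - Q9 - DC: 15+31+25+20+23+9+10 = 133
… (352 more)
DC - W7 - V9 - H3 - A7 - J9 - Q9 - DC: 26+27+9+11+3+9+10 = 95  ← best
The minimum is 95.
One optimal route: DC → W7 → V9 → H3 → A7 → J9 → Q9 → DC (or its reverse).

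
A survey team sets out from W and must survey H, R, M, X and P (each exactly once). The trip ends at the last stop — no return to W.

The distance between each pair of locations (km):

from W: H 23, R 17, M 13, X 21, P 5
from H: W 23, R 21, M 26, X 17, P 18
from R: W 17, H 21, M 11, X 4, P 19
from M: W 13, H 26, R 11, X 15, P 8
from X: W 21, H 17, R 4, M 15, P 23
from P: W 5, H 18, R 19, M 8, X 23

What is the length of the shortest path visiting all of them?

There are 5! = 120 possible orderings.
W→H→R→M→X→P: 23+21+11+15+23 = 93
W→H→R→M→P→X: 23+21+11+8+23 = 86
W→H→R→X→M→P: 23+21+4+15+8 = 71
W→H→R→X→P→M: 23+21+4+23+8 = 79
W→H→R→P→M→X: 23+21+19+8+15 = 86
W→H→R→P→X→M: 23+21+19+23+15 = 101
W→H→M→R→X→P: 23+26+11+4+23 = 87
W→H→M→R→P→X: 23+26+11+19+23 = 102
W→H→M→X→R→P: 23+26+15+4+19 = 87
W→H→M→X→P→R: 23+26+15+23+19 = 106
W→H→M→P→R→X: 23+26+8+19+4 = 80
W→H→M→P→X→R: 23+26+8+23+4 = 84
W→H→X→R→M→P: 23+17+4+11+8 = 63
W→H→X→R→P→M: 23+17+4+19+8 = 71
… (106 more)
W→P→M→R→X→H: 5+8+11+4+17 = 45  ← best
The minimum is 45.
One shortest path: W → P → M → R → X → H.

45 km — the minimum one-way total.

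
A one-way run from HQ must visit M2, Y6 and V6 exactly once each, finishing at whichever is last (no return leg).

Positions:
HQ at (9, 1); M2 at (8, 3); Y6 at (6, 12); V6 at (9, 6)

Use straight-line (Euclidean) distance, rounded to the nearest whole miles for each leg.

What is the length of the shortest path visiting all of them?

There are 3! = 6 possible orderings.
HQ - M2 - Y6 - V6: 2+9+7 = 18
HQ - M2 - V6 - Y6: 2+3+7 = 12
HQ - Y6 - M2 - V6: 11+9+3 = 23
HQ - Y6 - V6 - M2: 11+7+3 = 21
HQ - V6 - M2 - Y6: 5+3+9 = 17
HQ - V6 - Y6 - M2: 5+7+9 = 21
The minimum is 12.
One shortest path: HQ → M2 → V6 → Y6.

Shortest open route: 12 miles.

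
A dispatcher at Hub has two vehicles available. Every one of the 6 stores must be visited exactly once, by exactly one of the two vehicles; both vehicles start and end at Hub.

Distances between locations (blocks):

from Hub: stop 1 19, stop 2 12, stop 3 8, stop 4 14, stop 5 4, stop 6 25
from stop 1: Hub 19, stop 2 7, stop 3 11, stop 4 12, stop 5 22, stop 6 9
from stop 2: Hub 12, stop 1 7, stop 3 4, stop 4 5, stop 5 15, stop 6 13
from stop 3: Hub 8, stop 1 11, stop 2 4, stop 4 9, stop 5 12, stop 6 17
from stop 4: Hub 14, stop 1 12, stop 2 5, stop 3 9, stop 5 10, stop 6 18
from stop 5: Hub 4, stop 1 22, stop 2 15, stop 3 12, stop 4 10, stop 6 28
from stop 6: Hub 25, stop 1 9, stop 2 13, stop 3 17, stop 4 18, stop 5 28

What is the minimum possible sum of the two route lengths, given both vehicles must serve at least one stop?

There are 2^5 − 1 = 31 ways to divide the 6 stops into two non-empty groups. For each, the best each vehicle can do is its own shortest tour through its group:
  {stop 1} + {stop 2, stop 3, stop 4, stop 5, stop 6}: 38 + 57 = 95
  {stop 2} + {stop 1, stop 3, stop 4, stop 5, stop 6}: 24 + 60 = 84
  {stop 1, stop 2} + {stop 3, stop 4, stop 5, stop 6}: 38 + 57 = 95
  {stop 3} + {stop 1, stop 2, stop 4, stop 5, stop 6}: 16 + 60 = 76
  {stop 1, stop 3} + {stop 2, stop 4, stop 5, stop 6}: 38 + 57 = 95
  {stop 2, stop 3} + {stop 1, stop 4, stop 5, stop 6}: 24 + 60 = 84
  … (31 splits in total)
  {stop 5} + {stop 1, stop 2, stop 3, stop 4, stop 6}: 8 + 60 = 68  ← best
Best: vehicle 1 Hub → stop 5 → Hub = 8; vehicle 2 Hub → stop 3 → stop 1 → stop 6 → stop 2 → stop 4 → Hub = 60; combined 68.

68 blocks — the smallest possible combined total.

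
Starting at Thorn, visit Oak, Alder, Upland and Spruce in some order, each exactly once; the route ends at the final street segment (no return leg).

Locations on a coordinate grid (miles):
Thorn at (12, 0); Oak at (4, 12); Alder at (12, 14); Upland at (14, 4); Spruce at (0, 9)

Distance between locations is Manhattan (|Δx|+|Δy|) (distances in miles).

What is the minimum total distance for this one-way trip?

35 miles — the minimum one-way total.

There are 4! = 24 possible orderings.
Thorn→Oak→Alder→Upland→Spruce: 20+10+12+19 = 61
Thorn→Oak→Alder→Spruce→Upland: 20+10+17+19 = 66
Thorn→Oak→Upland→Alder→Spruce: 20+18+12+17 = 67
Thorn→Oak→Upland→Spruce→Alder: 20+18+19+17 = 74
Thorn→Oak→Spruce→Alder→Upland: 20+7+17+12 = 56
Thorn→Oak→Spruce→Upland→Alder: 20+7+19+12 = 58
Thorn→Alder→Oak→Upland→Spruce: 14+10+18+19 = 61
Thorn→Alder→Oak→Spruce→Upland: 14+10+7+19 = 50
Thorn→Alder→Upland→Oak→Spruce: 14+12+18+7 = 51
Thorn→Alder→Upland→Spruce→Oak: 14+12+19+7 = 52
Thorn→Alder→Spruce→Oak→Upland: 14+17+7+18 = 56
Thorn→Alder→Spruce→Upland→Oak: 14+17+19+18 = 68
Thorn→Upland→Oak→Alder→Spruce: 6+18+10+17 = 51
Thorn→Upland→Oak→Spruce→Alder: 6+18+7+17 = 48
… (10 more)
Thorn→Upland→Alder→Oak→Spruce: 6+12+10+7 = 35  ← best
The minimum is 35.
One shortest path: Thorn → Upland → Alder → Oak → Spruce.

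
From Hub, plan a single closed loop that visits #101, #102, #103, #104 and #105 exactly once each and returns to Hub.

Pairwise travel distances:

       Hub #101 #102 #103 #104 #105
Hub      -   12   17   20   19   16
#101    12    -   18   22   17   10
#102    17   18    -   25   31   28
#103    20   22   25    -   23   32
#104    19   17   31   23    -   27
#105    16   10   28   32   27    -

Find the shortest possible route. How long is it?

There are 60 distinct closed tours to check (reversals are equivalent).
Hub-#101-#102-#103-#104-#105-Hub: 12+18+25+23+27+16 = 121
Hub-#101-#102-#103-#105-#104-Hub: 12+18+25+32+27+19 = 133
Hub-#101-#102-#104-#103-#105-Hub: 12+18+31+23+32+16 = 132
Hub-#101-#102-#104-#105-#103-Hub: 12+18+31+27+32+20 = 140
Hub-#101-#102-#105-#103-#104-Hub: 12+18+28+32+23+19 = 132
Hub-#101-#102-#105-#104-#103-Hub: 12+18+28+27+23+20 = 128
Hub-#101-#103-#102-#104-#105-Hub: 12+22+25+31+27+16 = 133
Hub-#101-#103-#102-#105-#104-Hub: 12+22+25+28+27+19 = 133
Hub-#101-#103-#104-#102-#105-Hub: 12+22+23+31+28+16 = 132
Hub-#101-#103-#104-#105-#102-Hub: 12+22+23+27+28+17 = 129
Hub-#101-#103-#105-#102-#104-Hub: 12+22+32+28+31+19 = 144
Hub-#101-#103-#105-#104-#102-Hub: 12+22+32+27+31+17 = 141
Hub-#101-#104-#102-#103-#105-Hub: 12+17+31+25+32+16 = 133
Hub-#101-#104-#102-#105-#103-Hub: 12+17+31+28+32+20 = 140
… (46 more)
Hub-#102-#103-#104-#101-#105-Hub: 17+25+23+17+10+16 = 108  ← best
The minimum is 108.
One optimal route: Hub → #102 → #103 → #104 → #101 → #105 → Hub (or its reverse).

Minimum total distance: 108.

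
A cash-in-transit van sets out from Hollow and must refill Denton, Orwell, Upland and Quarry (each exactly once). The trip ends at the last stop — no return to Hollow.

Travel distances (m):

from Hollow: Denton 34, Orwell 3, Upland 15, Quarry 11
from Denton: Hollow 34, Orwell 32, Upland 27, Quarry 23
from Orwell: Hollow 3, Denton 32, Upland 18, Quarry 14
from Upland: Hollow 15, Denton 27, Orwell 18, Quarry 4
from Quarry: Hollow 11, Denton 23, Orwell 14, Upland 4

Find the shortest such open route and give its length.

There are 4! = 24 possible orderings.
Hollow → Denton → Orwell → Upland → Quarry: 34+32+18+4 = 88
Hollow → Denton → Orwell → Quarry → Upland: 34+32+14+4 = 84
Hollow → Denton → Upland → Orwell → Quarry: 34+27+18+14 = 93
Hollow → Denton → Upland → Quarry → Orwell: 34+27+4+14 = 79
Hollow → Denton → Quarry → Orwell → Upland: 34+23+14+18 = 89
Hollow → Denton → Quarry → Upland → Orwell: 34+23+4+18 = 79
Hollow → Orwell → Denton → Upland → Quarry: 3+32+27+4 = 66
Hollow → Orwell → Denton → Quarry → Upland: 3+32+23+4 = 62
Hollow → Orwell → Upland → Denton → Quarry: 3+18+27+23 = 71
Hollow → Orwell → Upland → Quarry → Denton: 3+18+4+23 = 48
Hollow → Orwell → Quarry → Denton → Upland: 3+14+23+27 = 67
Hollow → Orwell → Quarry → Upland → Denton: 3+14+4+27 = 48
Hollow → Upland → Denton → Orwell → Quarry: 15+27+32+14 = 88
Hollow → Upland → Denton → Quarry → Orwell: 15+27+23+14 = 79
… (10 more)
The minimum is 48.
One shortest path: Hollow → Orwell → Upland → Quarry → Denton.

Shortest open route: 48 m.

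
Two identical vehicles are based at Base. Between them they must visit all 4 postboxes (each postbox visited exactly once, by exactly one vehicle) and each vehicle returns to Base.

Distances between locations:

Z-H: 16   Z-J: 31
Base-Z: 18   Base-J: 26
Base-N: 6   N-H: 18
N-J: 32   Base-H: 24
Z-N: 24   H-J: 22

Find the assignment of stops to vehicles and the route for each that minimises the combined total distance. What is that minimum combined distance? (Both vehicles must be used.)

There are 2^3 − 1 = 7 ways to divide the 4 stops into two non-empty groups. For each, the best each vehicle can do is its own shortest tour through its group:
  {Z} + {N, H, J}: 36 + 72 = 108
  {N} + {Z, H, J}: 12 + 82 = 94
  {Z, N} + {H, J}: 48 + 72 = 120
  {H} + {Z, N, J}: 48 + 87 = 135
  {Z, H} + {N, J}: 58 + 64 = 122
  {N, H} + {Z, J}: 48 + 75 = 123
  … (7 splits in total)
Best: vehicle 1 Base → N → Base = 12; vehicle 2 Base → Z → H → J → Base = 82; combined 94.

Minimum combined distance: 94.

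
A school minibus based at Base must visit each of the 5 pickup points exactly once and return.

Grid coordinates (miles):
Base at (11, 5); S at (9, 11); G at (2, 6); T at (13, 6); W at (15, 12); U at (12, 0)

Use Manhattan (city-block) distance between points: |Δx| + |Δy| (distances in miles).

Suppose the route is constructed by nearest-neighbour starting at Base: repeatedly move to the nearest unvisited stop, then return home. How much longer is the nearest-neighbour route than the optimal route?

Base: T=3, U=6, S=8, G=10, W=11 ⇒ T
T: U=7, W=8, S=9, G=11 ⇒ U
U: S=14, W=15, G=16 ⇒ S
S: W=7, G=12 ⇒ W
W: G=19 ⇒ G
NN route Base → T → U → S → W → G → Base costs 60.
Optimal: Base → G → S → W → T → U → Base costs 50 (by enumerating all 60 distinct tours).
Excess = 60 − 50 = 10.

Excess over optimum: 10 miles.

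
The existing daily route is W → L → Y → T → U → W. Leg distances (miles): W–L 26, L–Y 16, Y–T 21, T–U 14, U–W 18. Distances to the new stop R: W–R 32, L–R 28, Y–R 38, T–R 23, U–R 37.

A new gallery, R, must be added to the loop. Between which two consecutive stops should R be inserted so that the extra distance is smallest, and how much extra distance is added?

+34 miles — insert R between W and L.

Insertion cost between consecutive stops i–j is d(i,R) + d(R,j) − d(i,j):
  between W and L: 32 + 28 − 26 = 34
  between L and Y: 28 + 38 − 16 = 50
  between Y and T: 38 + 23 − 21 = 40
  between T and U: 23 + 37 − 14 = 46
  between U and W: 37 + 32 − 18 = 51
Cheapest insertion is between W and L, adding 34.
New total = 95 + 34 = 129.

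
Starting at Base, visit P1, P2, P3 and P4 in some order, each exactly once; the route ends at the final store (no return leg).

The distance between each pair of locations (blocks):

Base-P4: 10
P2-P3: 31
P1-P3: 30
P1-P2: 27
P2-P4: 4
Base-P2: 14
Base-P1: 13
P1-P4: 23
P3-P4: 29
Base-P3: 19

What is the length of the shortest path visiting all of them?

71 blocks — the minimum one-way total.

There are 4! = 24 possible orderings.
Base → P1 → P2 → P3 → P4: 13+27+31+29 = 100
Base → P1 → P2 → P4 → P3: 13+27+4+29 = 73
Base → P1 → P3 → P2 → P4: 13+30+31+4 = 78
Base → P1 → P3 → P4 → P2: 13+30+29+4 = 76
Base → P1 → P4 → P2 → P3: 13+23+4+31 = 71
Base → P1 → P4 → P3 → P2: 13+23+29+31 = 96
Base → P2 → P1 → P3 → P4: 14+27+30+29 = 100
Base → P2 → P1 → P4 → P3: 14+27+23+29 = 93
Base → P2 → P3 → P1 → P4: 14+31+30+23 = 98
Base → P2 → P3 → P4 → P1: 14+31+29+23 = 97
Base → P2 → P4 → P1 → P3: 14+4+23+30 = 71
Base → P2 → P4 → P3 → P1: 14+4+29+30 = 77
Base → P3 → P1 → P2 → P4: 19+30+27+4 = 80
Base → P3 → P1 → P4 → P2: 19+30+23+4 = 76
… (10 more)
The minimum is 71.
One shortest path: Base → P1 → P4 → P2 → P3.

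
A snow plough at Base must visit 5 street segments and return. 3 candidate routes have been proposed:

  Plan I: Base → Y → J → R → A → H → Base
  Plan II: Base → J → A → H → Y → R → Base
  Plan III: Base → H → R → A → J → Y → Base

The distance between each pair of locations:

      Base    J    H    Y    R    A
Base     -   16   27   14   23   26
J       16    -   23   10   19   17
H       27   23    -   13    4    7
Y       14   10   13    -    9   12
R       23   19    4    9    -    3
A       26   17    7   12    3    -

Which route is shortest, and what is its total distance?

Plan I: 14 + 10 + 19 + 3 + 7 + 27 = 80
Plan II: 16 + 17 + 7 + 13 + 9 + 23 = 85
Plan III: 27 + 4 + 3 + 17 + 10 + 14 = 75

Shortest is Plan III, total 75.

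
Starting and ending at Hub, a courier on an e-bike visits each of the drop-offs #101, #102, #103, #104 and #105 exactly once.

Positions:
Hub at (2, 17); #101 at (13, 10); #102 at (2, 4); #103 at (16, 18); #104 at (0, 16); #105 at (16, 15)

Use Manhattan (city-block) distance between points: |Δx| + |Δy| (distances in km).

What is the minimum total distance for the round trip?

Hub→#101→#102→#103→#104→#105→Hub: 18+17+28+18+17+16 = 114
Hub→#101→#102→#103→#105→#104→Hub: 18+17+28+3+17+3 = 86
Hub→#101→#102→#104→#103→#105→Hub: 18+17+14+18+3+16 = 86
Hub→#101→#102→#104→#105→#103→Hub: 18+17+14+17+3+15 = 84
Hub→#101→#102→#105→#103→#104→Hub: 18+17+25+3+18+3 = 84
Hub→#101→#102→#105→#104→#103→Hub: 18+17+25+17+18+15 = 110
Hub→#101→#103→#102→#104→#105→Hub: 18+11+28+14+17+16 = 104
Hub→#101→#103→#102→#105→#104→Hub: 18+11+28+25+17+3 = 102
Hub→#101→#103→#104→#102→#105→Hub: 18+11+18+14+25+16 = 102
Hub→#101→#103→#104→#105→#102→Hub: 18+11+18+17+25+13 = 102
Hub→#101→#103→#105→#102→#104→Hub: 18+11+3+25+14+3 = 74
Hub→#101→#103→#105→#104→#102→Hub: 18+11+3+17+14+13 = 76
Hub→#101→#104→#102→#103→#105→Hub: 18+19+14+28+3+16 = 98
Hub→#101→#104→#102→#105→#103→Hub: 18+19+14+25+3+15 = 94
… (46 more)
Hub→#103→#105→#101→#102→#104→Hub: 15+3+8+17+14+3 = 60  ← best
The minimum is 60.
One optimal route: Hub → #103 → #105 → #101 → #102 → #104 → Hub (or its reverse).

Minimum total distance: 60 km.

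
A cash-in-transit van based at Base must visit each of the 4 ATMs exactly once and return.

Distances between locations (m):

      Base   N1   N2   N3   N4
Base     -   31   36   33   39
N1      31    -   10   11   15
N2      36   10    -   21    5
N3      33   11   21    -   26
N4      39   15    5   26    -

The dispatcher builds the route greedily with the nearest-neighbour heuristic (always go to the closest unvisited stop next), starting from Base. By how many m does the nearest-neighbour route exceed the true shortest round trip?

Excess over optimum: 7 m.

From Base: N1=31, N3=33, N2=36, N4=39 → choose N1 (31).
From N1: N2=10, N3=11, N4=15 → choose N2 (10).
From N2: N4=5, N3=21 → choose N4 (5).
From N4: N3=26 → choose N3 (26).
NN route Base → N1 → N2 → N4 → N3 → Base costs 105.
Optimal: Base → N3 → N1 → N2 → N4 → Base costs 98 (by enumerating all 12 distinct tours).
Excess = 105 − 98 = 7.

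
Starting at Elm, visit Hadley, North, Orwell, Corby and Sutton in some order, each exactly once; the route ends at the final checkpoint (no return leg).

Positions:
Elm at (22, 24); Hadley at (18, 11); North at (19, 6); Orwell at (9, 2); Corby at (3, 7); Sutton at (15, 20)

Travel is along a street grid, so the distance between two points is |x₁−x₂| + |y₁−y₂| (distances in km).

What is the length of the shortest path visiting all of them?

Shortest open route: 54 km.

There are 5! = 120 possible orderings.
Elm→Hadley→North→Orwell→Corby→Sutton: 17+6+14+11+25 = 73
Elm→Hadley→North→Orwell→Sutton→Corby: 17+6+14+24+25 = 86
Elm→Hadley→North→Corby→Orwell→Sutton: 17+6+17+11+24 = 75
Elm→Hadley→North→Corby→Sutton→Orwell: 17+6+17+25+24 = 89
Elm→Hadley→North→Sutton→Orwell→Corby: 17+6+18+24+11 = 76
Elm→Hadley→North→Sutton→Corby→Orwell: 17+6+18+25+11 = 77
Elm→Hadley→Orwell→North→Corby→Sutton: 17+18+14+17+25 = 91
Elm→Hadley→Orwell→North→Sutton→Corby: 17+18+14+18+25 = 92
Elm→Hadley→Orwell→Corby→North→Sutton: 17+18+11+17+18 = 81
Elm→Hadley→Orwell→Corby→Sutton→North: 17+18+11+25+18 = 89
Elm→Hadley→Orwell→Sutton→North→Corby: 17+18+24+18+17 = 94
Elm→Hadley→Orwell→Sutton→Corby→North: 17+18+24+25+17 = 101
Elm→Hadley→Corby→North→Orwell→Sutton: 17+19+17+14+24 = 91
Elm→Hadley→Corby→North→Sutton→Orwell: 17+19+17+18+24 = 95
… (106 more)
Elm→Sutton→Hadley→North→Orwell→Corby: 11+12+6+14+11 = 54  ← best
The minimum is 54.
One shortest path: Elm → Sutton → Hadley → North → Orwell → Corby.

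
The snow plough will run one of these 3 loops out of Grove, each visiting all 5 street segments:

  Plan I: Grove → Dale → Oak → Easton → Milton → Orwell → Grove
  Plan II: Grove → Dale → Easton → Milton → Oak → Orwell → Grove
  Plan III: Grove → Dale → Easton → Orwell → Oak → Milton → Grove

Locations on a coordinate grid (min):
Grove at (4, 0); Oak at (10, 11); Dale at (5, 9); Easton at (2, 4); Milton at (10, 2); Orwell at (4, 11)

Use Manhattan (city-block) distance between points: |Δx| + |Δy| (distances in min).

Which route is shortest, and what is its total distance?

Plan I: 10 + 7 + 15 + 10 + 15 + 11 = 68
Plan II: 10 + 8 + 10 + 9 + 6 + 11 = 54
Plan III: 10 + 8 + 9 + 6 + 9 + 8 = 50

Shortest is Plan III, total 50 min.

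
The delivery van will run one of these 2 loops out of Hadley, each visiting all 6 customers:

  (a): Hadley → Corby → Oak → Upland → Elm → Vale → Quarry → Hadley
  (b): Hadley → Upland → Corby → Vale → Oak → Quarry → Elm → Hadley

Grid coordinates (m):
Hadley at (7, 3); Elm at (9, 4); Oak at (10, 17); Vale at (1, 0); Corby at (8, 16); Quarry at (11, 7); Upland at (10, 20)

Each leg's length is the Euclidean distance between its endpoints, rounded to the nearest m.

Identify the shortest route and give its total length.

(a): 13 + 2 + 3 + 16 + 9 + 12 + 6 = 61
(b): 17 + 4 + 17 + 19 + 10 + 4 + 2 = 73

61 m — (a) is the shortest.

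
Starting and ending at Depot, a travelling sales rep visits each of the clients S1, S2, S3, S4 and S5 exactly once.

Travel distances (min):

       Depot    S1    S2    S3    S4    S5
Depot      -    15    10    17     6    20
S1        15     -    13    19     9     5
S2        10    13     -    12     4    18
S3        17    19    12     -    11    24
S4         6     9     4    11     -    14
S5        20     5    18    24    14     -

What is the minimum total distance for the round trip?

There are 60 distinct closed tours to check (reversals are equivalent).
Depot → S1 → S2 → S3 → S4 → S5 → Depot: 15+13+12+11+14+20 = 85
Depot → S1 → S2 → S3 → S5 → S4 → Depot: 15+13+12+24+14+6 = 84
Depot → S1 → S2 → S4 → S3 → S5 → Depot: 15+13+4+11+24+20 = 87
Depot → S1 → S2 → S4 → S5 → S3 → Depot: 15+13+4+14+24+17 = 87
Depot → S1 → S2 → S5 → S3 → S4 → Depot: 15+13+18+24+11+6 = 87
Depot → S1 → S2 → S5 → S4 → S3 → Depot: 15+13+18+14+11+17 = 88
Depot → S1 → S3 → S2 → S4 → S5 → Depot: 15+19+12+4+14+20 = 84
Depot → S1 → S3 → S2 → S5 → S4 → Depot: 15+19+12+18+14+6 = 84
Depot → S1 → S3 → S4 → S2 → S5 → Depot: 15+19+11+4+18+20 = 87
Depot → S1 → S3 → S4 → S5 → S2 → Depot: 15+19+11+14+18+10 = 87
Depot → S1 → S3 → S5 → S2 → S4 → Depot: 15+19+24+18+4+6 = 86
Depot → S1 → S3 → S5 → S4 → S2 → Depot: 15+19+24+14+4+10 = 86
Depot → S1 → S4 → S2 → S3 → S5 → Depot: 15+9+4+12+24+20 = 84
Depot → S1 → S4 → S2 → S5 → S3 → Depot: 15+9+4+18+24+17 = 87
… (46 more)
Depot → S1 → S5 → S3 → S2 → S4 → Depot: 15+5+24+12+4+6 = 66  ← best
The minimum is 66.
One optimal route: Depot → S1 → S5 → S3 → S2 → S4 → Depot (or its reverse).

66 min — the shortest possible round trip.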